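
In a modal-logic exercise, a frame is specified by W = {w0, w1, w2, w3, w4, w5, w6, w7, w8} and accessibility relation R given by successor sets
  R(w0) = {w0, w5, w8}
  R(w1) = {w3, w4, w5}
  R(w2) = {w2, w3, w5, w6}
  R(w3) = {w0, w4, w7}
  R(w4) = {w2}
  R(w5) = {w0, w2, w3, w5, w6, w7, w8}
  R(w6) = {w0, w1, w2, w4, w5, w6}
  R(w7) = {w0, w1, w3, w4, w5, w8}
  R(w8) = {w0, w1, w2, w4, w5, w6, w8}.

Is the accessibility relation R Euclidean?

No

Euclidean: no — w1 R w3 and w1 R w5, but not w3 R w5.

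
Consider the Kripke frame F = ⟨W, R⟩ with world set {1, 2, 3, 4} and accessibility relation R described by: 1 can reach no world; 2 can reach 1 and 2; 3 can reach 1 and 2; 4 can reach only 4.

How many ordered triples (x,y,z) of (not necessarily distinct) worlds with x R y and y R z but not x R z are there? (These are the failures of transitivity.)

R is transitive; there are no such tuples.

0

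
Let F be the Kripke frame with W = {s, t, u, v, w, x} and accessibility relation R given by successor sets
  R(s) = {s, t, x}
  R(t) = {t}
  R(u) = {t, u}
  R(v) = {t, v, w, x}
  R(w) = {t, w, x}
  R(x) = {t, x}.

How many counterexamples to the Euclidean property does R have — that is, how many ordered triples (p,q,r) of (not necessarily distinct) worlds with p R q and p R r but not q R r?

Enumerating: (s,t,s), (s,t,x), (s,x,s), (u,t,u), (v,t,v), (v,t,w), (v,t,x), (v,w,v), (v,x,v), (v,x,w), (w,t,w), (w,t,x), (w,x,w), (x,t,x).

14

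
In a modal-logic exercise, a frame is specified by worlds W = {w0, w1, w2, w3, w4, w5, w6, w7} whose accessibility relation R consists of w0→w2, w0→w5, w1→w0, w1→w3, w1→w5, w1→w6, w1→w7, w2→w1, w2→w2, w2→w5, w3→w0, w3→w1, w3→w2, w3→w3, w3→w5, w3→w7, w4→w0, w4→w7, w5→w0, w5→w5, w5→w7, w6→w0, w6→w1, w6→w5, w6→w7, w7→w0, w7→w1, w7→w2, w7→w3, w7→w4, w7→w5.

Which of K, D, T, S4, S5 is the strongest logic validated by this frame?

D

Serial (axiom D): yes — every world has a successor (e.g. w0 R w2).
Reflexive (axiom T): no — w0 is not related to itself.
Transitive (axiom 4): no — w0 R w2 and w2 R w1, but not w0 R w1.
Euclidean (axiom 5): no — w0 R w5 and w0 R w2, but not w5 R w2.
So F validates K, D; T would additionally require R to be reflexive. The strongest is D.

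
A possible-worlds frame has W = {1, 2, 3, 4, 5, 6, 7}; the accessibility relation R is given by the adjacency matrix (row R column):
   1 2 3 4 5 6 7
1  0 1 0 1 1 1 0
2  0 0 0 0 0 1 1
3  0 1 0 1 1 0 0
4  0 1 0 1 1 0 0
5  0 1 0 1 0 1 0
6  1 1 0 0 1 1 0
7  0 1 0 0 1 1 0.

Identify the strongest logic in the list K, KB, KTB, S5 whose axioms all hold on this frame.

Symmetric (axiom B): no — 1 R 2 but not 2 R 1.
Reflexive (axiom T): no — 1 is not related to itself.
Euclidean (axiom 5): no — 1 R 2 and 1 R 4, but not 2 R 4.
So F validates K; KB would additionally require R to be symmetric. The strongest is K.

K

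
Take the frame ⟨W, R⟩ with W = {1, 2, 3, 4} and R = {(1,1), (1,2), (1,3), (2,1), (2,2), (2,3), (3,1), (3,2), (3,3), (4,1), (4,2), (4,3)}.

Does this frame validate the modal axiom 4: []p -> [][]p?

Axiom 4 corresponds to the accessibility relation being transitive.
Transitive: yes — every two-step R-path is closed by a direct edge.

Yes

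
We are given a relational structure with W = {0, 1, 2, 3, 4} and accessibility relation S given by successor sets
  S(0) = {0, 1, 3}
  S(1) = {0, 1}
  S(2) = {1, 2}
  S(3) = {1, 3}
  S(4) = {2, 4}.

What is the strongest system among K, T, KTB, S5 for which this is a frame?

Reflexive (axiom T): yes — every world is S-related to itself.
Symmetric (axiom B): no — 0 S 3 but not 3 S 0.
Euclidean (axiom 5): no — 0 S 1 and 0 S 3, but not 1 S 3.
So F validates K, T; KTB would additionally require S to be symmetric. The strongest is T.

T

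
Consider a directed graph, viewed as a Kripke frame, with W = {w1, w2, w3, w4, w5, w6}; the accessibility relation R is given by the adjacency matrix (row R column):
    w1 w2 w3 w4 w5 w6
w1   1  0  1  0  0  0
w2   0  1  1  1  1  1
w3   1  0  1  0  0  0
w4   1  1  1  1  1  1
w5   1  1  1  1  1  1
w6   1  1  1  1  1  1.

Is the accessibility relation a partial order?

No

Reflexive: yes — every world is R-related to itself.
Transitive: no — w2 R w3 and w3 R w1, but not w2 R w1.
Antisymmetric: no — w1 R w3 and w3 R w1 with w1 ≠ w3.
So R is not a partial order.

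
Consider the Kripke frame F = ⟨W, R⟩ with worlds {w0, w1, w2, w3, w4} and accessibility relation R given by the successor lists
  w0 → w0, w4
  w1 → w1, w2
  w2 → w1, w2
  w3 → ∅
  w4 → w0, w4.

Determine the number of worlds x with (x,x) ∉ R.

Enumerating: w3.

1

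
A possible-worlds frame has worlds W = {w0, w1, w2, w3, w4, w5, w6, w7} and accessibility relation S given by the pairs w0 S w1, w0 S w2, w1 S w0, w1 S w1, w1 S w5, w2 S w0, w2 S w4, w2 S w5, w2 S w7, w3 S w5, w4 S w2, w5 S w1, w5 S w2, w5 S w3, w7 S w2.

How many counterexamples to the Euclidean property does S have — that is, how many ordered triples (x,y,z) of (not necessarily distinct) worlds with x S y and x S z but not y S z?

34

Enumerating: (w0,w1,w2), (w0,w2,w1), (w0,w2,w2), (w1,w0,w0), (w1,w0,w5), (w1,w5,w0), (w1,w5,w5), (w2,w0,w0), (w2,w0,w4), (w2,w0,w5), (w2,w0,w7), (w2,w4,w0), … and 22 more.
Total: 34.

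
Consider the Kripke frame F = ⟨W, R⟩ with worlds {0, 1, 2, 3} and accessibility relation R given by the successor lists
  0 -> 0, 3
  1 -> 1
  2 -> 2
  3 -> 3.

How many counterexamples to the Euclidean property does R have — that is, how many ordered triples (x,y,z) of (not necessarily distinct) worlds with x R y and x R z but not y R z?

1

Enumerating: (0,3,0).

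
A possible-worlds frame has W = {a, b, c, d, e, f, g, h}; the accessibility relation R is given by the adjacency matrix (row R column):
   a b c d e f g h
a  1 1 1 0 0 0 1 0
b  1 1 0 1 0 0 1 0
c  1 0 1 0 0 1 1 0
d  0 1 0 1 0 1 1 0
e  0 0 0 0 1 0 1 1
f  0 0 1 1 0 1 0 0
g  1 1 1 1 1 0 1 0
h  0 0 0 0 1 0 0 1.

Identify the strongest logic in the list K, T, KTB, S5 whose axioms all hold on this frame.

KTB

Reflexive (axiom T): yes — every world is R-related to itself.
Symmetric (axiom B): yes — every pair in R has its reverse in R.
Euclidean (axiom 5): no — a R b and a R c, but not b R c.
So F validates K, T, KTB; S5 would additionally require R to be Euclidean. The strongest is KTB.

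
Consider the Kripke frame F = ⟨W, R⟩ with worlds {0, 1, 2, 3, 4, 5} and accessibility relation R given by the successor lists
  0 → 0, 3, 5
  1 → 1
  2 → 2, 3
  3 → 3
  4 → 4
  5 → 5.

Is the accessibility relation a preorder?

Reflexive: yes — every world is R-related to itself.
Transitive: yes — every two-step R-path is closed by a direct edge.
So R is a preorder.

Yes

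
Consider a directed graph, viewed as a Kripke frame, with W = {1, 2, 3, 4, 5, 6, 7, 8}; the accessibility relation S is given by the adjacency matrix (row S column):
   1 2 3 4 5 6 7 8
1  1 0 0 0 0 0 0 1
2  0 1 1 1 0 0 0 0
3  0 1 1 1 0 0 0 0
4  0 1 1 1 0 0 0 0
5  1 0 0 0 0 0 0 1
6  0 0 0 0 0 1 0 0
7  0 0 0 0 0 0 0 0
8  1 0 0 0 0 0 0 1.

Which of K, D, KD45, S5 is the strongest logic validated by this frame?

Serial (axiom D): no — 7 has no S-successor.
Euclidean (axiom 5): yes — any two successors of a common world are S-related.
Transitive (axiom 4): yes — every two-step S-path is closed by a direct edge.
Reflexive (axiom T): no — 5 is not related to itself.
So F validates K; D would additionally require S to be serial. The strongest is K.

K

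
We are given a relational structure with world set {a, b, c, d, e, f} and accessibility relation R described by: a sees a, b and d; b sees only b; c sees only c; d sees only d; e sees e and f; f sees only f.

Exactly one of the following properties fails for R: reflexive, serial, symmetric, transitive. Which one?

symmetric

Reflexive: yes — every world is R-related to itself.
Serial: yes — every world has a successor (e.g. a R a).
Symmetric: no — a R b but not b R a.
Transitive: yes — every two-step R-path is closed by a direct edge.
Only symmetric fails.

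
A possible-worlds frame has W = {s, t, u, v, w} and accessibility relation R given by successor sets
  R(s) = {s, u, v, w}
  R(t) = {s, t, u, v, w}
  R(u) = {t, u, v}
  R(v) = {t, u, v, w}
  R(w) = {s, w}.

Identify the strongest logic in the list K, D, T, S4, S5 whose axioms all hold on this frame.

T

Serial (axiom D): yes — every world has a successor (e.g. s R s).
Reflexive (axiom T): yes — every world is R-related to itself.
Transitive (axiom 4): no — s R u and u R t, but not s R t.
Euclidean (axiom 5): no — s R u and s R w, but not u R w.
So F validates K, D, T; S4 would additionally require R to be transitive. The strongest is T.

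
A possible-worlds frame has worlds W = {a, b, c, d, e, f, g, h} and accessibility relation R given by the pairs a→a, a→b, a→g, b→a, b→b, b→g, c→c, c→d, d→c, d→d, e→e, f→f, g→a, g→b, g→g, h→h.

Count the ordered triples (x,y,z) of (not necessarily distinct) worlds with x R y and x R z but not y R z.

0

R is Euclidean; there are no such tuples.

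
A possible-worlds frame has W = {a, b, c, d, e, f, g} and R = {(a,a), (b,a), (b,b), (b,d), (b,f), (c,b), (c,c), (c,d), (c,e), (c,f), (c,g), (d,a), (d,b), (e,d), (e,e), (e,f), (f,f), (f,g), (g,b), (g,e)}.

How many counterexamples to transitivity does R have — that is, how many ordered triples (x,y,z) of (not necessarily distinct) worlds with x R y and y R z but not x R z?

Enumerating: (b,f,g), (c,b,a), (c,d,a), (d,b,d), (d,b,f), (e,d,a), (e,d,b), (e,f,g), (f,g,b), (f,g,e), (g,b,a), (g,b,d), (g,b,f), (g,e,d), (g,e,f).

15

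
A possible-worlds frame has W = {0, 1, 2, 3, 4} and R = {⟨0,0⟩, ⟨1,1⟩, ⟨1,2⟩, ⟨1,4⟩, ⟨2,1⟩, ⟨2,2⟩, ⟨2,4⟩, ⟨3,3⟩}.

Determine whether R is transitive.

Yes

Transitive: yes — every two-step R-path is closed by a direct edge.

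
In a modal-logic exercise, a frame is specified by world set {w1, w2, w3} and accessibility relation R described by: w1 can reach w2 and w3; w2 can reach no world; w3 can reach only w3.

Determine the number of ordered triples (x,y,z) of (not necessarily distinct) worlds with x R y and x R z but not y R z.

Enumerating: (w1,w2,w2), (w1,w2,w3), (w1,w3,w2).

3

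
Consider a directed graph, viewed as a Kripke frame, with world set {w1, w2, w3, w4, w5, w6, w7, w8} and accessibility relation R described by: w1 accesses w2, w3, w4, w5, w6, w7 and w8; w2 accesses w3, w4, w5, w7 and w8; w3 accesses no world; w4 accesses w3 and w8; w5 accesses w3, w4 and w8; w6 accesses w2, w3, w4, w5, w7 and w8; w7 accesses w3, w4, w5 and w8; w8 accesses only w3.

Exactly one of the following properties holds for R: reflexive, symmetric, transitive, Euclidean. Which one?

transitive

Reflexive: no — w1 is not related to itself.
Symmetric: no — w1 R w2 but not w2 R w1.
Transitive: yes — every two-step R-path is closed by a direct edge.
Euclidean: no — w1 R w2 and w1 R w6, but not w2 R w6.
Only transitive holds.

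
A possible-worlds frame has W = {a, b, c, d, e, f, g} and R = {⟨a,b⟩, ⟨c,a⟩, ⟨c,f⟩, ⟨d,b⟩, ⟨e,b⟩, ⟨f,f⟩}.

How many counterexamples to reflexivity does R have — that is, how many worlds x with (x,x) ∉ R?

6

Enumerating: a, b, c, d, e, g.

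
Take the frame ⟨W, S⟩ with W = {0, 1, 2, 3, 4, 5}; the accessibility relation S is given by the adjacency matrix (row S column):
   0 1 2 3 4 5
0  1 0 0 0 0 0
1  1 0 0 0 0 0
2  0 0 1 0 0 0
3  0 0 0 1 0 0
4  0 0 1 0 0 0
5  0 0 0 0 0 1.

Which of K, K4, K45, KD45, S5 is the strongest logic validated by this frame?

Transitive (axiom 4): yes — every two-step S-path is closed by a direct edge.
Euclidean (axiom 5): yes — any two successors of a common world are S-related.
Serial (axiom D): yes — every world has a successor (e.g. 0 S 0).
Reflexive (axiom T): no — 1 is not related to itself.
So F validates K, K4, K45, KD45; S5 would additionally require S to be reflexive. The strongest is KD45.

KD45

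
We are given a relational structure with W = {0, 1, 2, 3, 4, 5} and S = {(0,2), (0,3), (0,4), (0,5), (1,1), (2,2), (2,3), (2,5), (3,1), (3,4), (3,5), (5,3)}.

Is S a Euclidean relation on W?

No

Euclidean: no — 0 S 2 and 0 S 4, but not 2 S 4.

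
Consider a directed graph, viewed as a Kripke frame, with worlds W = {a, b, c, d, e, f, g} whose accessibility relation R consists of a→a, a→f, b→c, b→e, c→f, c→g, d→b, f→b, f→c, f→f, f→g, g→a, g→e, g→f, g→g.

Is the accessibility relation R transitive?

Transitive: no — a R f and f R b, but not a R b.

No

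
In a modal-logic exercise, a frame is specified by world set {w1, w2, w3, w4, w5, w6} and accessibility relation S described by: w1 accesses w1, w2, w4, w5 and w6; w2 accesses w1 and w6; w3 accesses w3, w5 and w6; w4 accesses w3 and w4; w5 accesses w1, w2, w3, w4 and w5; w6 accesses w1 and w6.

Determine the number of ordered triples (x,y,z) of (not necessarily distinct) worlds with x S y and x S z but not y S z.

Enumerating: (w1,w2,w2), (w1,w2,w4), (w1,w2,w5), (w1,w4,w1), (w1,w4,w2), (w1,w4,w5), (w1,w4,w6), (w1,w5,w6), (w1,w6,w2), (w1,w6,w4), (w1,w6,w5), (w3,w5,w6), … and 14 more.
Total: 26.

26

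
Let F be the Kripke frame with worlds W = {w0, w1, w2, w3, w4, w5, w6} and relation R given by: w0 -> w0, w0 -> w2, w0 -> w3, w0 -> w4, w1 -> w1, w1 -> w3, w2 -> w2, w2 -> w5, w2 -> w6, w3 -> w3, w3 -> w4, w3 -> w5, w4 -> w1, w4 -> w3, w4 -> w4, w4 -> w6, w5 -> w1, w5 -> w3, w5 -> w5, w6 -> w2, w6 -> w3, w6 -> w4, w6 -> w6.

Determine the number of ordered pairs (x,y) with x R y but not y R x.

8

Enumerating: (w0,w2), (w0,w3), (w0,w4), (w1,w3), (w2,w5), (w4,w1), (w5,w1), (w6,w3).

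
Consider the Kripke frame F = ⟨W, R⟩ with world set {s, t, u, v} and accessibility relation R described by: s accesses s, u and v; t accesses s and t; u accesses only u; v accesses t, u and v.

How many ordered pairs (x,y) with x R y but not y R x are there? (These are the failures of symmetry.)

5

Enumerating: (s,u), (s,v), (t,s), (v,t), (v,u).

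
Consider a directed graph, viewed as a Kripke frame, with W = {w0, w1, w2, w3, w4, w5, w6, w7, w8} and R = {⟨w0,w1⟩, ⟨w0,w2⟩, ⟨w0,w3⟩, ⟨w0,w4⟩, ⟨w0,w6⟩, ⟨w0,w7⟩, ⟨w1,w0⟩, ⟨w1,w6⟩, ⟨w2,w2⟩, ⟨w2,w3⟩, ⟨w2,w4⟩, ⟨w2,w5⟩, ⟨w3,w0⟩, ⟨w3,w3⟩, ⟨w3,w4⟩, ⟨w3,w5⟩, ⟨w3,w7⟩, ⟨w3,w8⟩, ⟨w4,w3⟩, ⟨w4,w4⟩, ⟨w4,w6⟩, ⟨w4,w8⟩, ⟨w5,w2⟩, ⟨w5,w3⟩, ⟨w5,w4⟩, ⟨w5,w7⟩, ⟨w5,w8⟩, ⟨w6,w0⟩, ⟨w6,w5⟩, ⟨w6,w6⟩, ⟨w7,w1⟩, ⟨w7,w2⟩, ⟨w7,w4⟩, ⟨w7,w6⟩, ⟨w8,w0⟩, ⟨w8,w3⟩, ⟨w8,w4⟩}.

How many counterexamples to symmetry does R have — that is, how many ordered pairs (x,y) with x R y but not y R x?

17

Enumerating: (w0,w2), (w0,w4), (w0,w7), (w1,w6), (w2,w3), (w2,w4), (w3,w7), (w4,w6), (w5,w4), (w5,w7), (w5,w8), (w6,w5), (w7,w1), (w7,w2), (w7,w4), (w7,w6), (w8,w0).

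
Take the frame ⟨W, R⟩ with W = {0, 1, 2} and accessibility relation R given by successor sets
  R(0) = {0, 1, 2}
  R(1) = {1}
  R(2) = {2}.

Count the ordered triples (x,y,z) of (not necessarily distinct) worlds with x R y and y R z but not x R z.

0

R is transitive; there are no such tuples.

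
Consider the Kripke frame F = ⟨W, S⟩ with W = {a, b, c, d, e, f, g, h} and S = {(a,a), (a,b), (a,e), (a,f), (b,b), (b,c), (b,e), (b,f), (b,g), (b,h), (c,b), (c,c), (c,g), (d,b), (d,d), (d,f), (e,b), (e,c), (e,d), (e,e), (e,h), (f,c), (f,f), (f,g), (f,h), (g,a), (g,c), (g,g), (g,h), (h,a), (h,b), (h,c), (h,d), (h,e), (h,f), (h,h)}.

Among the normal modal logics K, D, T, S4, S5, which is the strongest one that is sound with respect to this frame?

Serial (axiom D): yes — every world has a successor (e.g. a S a).
Reflexive (axiom T): yes — every world is S-related to itself.
Transitive (axiom 4): no — a S b and b S c, but not a S c.
Euclidean (axiom 5): no — a S e and a S f, but not e S f.
So F validates K, D, T; S4 would additionally require S to be transitive. The strongest is T.

T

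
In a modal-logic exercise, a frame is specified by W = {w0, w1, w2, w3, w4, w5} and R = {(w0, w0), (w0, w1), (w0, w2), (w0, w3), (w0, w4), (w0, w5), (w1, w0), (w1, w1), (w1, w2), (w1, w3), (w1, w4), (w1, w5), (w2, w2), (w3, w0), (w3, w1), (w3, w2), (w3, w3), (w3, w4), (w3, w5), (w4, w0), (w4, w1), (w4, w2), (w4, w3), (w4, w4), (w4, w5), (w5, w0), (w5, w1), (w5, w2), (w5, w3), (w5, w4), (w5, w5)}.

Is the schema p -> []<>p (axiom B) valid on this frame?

The schema B characterises exactly the symmetric frames.
Symmetric: no — w0 R w2 but not w2 R w0.

No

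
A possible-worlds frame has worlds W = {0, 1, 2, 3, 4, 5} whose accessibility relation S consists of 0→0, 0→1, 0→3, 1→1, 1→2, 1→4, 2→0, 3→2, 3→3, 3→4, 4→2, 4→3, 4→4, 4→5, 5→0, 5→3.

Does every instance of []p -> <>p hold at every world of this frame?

By correspondence theory, D is valid on a frame iff S is serial.
Serial: yes — every world has a successor (e.g. 0 S 0).

Yes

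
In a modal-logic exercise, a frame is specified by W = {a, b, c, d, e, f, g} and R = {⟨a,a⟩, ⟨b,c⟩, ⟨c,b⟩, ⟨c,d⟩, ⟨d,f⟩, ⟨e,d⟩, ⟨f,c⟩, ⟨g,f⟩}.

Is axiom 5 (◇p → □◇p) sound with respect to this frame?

No

By correspondence theory, 5 is valid on a frame iff R is Euclidean.
Euclidean: no — c R b and c R d, but not b R d.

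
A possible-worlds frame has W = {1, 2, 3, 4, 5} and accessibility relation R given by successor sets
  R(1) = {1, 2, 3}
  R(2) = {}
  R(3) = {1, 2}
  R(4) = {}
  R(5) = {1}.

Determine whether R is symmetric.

No

Symmetric: no — 1 R 2 but not 2 R 1.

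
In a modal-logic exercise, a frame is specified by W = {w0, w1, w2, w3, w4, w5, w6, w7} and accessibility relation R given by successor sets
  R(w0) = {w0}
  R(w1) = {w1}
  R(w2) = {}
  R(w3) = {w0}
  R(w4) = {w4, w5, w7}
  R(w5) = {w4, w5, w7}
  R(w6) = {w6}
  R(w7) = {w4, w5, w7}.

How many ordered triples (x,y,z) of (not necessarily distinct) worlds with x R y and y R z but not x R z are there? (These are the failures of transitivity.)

R is transitive; there are no such tuples.

0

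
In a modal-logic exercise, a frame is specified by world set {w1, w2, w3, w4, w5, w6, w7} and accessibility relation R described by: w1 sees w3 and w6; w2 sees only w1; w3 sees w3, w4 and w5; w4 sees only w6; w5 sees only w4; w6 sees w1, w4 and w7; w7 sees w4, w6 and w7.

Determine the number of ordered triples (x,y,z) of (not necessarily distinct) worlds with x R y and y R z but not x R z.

Enumerating: (w1,w3,w4), (w1,w3,w5), (w1,w6,w1), (w1,w6,w4), (w1,w6,w7), (w2,w1,w3), (w2,w1,w6), (w3,w4,w6), (w4,w6,w1), (w4,w6,w4), (w4,w6,w7), (w5,w4,w6), (w6,w1,w3), (w6,w1,w6), (w6,w4,w6), (w6,w7,w6), (w7,w6,w1).

17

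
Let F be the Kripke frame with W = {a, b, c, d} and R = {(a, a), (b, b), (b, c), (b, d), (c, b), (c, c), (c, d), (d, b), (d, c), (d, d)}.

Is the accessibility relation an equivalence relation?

Reflexive: yes — every world is R-related to itself.
Symmetric: yes — every pair in R has its reverse in R.
Transitive: yes — every two-step R-path is closed by a direct edge.
So R is an equivalence relation.

Yes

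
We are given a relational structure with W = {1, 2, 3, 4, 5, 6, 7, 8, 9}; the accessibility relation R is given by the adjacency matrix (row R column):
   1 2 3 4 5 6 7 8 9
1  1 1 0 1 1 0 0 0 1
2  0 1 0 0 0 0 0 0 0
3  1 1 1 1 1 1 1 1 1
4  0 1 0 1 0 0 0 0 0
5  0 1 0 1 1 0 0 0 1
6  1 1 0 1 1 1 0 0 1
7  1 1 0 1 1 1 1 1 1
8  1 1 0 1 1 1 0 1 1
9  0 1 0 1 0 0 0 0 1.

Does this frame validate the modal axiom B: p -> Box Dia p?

No

By correspondence theory, B is valid on a frame iff R is symmetric.
Symmetric: no — 1 R 2 but not 2 R 1.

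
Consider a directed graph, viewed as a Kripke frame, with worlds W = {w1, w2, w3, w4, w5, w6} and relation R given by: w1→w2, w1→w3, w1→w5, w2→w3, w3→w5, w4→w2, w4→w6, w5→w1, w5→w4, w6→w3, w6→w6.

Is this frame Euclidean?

No

Euclidean: no — w1 R w2 and w1 R w5, but not w2 R w5.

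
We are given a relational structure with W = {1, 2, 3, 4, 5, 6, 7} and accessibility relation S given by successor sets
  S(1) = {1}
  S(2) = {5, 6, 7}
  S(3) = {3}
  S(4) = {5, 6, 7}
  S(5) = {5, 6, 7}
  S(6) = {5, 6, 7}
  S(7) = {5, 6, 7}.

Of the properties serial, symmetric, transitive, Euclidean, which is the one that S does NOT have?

Serial: yes — every world has a successor (e.g. 1 S 1).
Symmetric: no — 2 S 5 but not 5 S 2.
Transitive: yes — every two-step S-path is closed by a direct edge.
Euclidean: yes — any two successors of a common world are S-related.
Only symmetric fails.

symmetric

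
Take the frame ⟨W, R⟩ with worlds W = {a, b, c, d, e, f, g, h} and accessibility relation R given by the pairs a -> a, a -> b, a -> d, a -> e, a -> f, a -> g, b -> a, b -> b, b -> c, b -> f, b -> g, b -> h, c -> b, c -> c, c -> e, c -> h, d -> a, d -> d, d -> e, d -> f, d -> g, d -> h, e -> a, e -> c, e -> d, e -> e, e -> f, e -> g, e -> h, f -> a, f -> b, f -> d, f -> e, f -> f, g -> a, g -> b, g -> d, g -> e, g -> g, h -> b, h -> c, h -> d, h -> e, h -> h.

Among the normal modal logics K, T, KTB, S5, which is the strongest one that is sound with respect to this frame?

KTB

Reflexive (axiom T): yes — every world is R-related to itself.
Symmetric (axiom B): yes — every pair in R has its reverse in R.
Euclidean (axiom 5): no — a R b and a R d, but not b R d.
So F validates K, T, KTB; S5 would additionally require R to be Euclidean. The strongest is KTB.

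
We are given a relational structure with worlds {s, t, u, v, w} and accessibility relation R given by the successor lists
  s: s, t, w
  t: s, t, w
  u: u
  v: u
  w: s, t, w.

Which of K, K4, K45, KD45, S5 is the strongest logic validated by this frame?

Transitive (axiom 4): yes — every two-step R-path is closed by a direct edge.
Euclidean (axiom 5): yes — any two successors of a common world are R-related.
Serial (axiom D): yes — every world has a successor (e.g. s R s).
Reflexive (axiom T): no — v is not related to itself.
So F validates K, K4, K45, KD45; S5 would additionally require R to be reflexive. The strongest is KD45.

KD45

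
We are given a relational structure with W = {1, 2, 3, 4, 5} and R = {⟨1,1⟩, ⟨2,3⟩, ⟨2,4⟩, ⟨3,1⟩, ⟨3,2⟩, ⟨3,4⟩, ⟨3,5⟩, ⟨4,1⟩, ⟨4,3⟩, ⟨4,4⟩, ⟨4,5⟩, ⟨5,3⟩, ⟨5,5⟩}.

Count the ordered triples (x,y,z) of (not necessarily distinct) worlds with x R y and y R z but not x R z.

12

Enumerating: (2,3,1), (2,3,2), (2,3,5), (2,4,1), (2,4,5), (3,2,3), (3,4,3), (3,5,3), (4,3,2), (5,3,1), (5,3,2), (5,3,4).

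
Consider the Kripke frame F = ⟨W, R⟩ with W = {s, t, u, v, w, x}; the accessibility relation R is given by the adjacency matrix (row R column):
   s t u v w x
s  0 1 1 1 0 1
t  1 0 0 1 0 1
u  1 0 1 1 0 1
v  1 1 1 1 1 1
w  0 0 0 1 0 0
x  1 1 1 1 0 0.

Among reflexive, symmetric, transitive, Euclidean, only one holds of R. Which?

Reflexive: no — s is not related to itself.
Symmetric: yes — every pair in R has its reverse in R.
Transitive: no — s R v and v R w, but not s R w.
Euclidean: no — s R t and s R u, but not t R u.
Only symmetric holds.

symmetric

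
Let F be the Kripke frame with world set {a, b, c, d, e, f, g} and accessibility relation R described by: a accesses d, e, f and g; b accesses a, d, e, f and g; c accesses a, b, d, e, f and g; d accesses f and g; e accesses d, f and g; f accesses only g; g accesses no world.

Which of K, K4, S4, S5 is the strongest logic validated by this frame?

K4

Transitive (axiom 4): yes — every two-step R-path is closed by a direct edge.
Reflexive (axiom T): no — a is not related to itself.
Euclidean (axiom 5): no — a R d and a R e, but not d R e.
So F validates K, K4; S4 would additionally require R to be reflexive. The strongest is K4.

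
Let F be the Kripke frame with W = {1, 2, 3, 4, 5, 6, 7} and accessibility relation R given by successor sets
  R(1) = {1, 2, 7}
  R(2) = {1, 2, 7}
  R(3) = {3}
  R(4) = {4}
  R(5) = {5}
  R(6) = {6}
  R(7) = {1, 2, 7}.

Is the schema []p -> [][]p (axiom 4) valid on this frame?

By correspondence theory, 4 is valid on a frame iff R is transitive.
Transitive: yes — every two-step R-path is closed by a direct edge.

Yes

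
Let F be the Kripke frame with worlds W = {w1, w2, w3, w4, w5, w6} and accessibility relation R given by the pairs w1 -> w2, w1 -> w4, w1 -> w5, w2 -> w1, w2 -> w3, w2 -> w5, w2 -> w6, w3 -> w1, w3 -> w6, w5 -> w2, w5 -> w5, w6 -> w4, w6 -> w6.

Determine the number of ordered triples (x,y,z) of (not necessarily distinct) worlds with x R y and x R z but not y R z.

Enumerating: (w1,w2,w2), (w1,w2,w4), (w1,w4,w2), (w1,w4,w4), (w1,w4,w5), (w1,w5,w4), (w2,w1,w1), (w2,w1,w3), (w2,w1,w6), (w2,w3,w3), (w2,w3,w5), (w2,w5,w1), … and 11 more.
Total: 23.

23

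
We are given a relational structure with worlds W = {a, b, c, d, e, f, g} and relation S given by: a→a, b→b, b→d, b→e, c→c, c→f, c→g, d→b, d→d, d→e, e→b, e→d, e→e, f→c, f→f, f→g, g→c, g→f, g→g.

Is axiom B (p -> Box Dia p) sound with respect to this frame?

Yes

By correspondence theory, B is valid on a frame iff S is symmetric.
Symmetric: yes — every pair in S has its reverse in S.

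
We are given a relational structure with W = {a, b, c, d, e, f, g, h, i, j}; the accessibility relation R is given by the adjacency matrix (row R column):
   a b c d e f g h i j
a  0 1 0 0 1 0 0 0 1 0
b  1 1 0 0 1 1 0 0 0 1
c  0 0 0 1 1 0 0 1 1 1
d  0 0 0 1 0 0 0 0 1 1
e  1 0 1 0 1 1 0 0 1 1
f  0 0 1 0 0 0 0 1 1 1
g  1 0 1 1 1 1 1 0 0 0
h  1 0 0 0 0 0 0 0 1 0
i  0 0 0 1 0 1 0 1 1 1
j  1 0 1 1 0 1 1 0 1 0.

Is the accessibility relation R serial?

Serial: yes — every world has a successor (e.g. a R b).

Yes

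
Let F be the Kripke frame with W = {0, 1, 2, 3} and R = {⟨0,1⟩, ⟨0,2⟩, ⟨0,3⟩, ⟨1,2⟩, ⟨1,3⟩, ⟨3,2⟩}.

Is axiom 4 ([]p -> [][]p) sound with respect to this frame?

By correspondence theory, 4 is valid on a frame iff R is transitive.
Transitive: yes — every two-step R-path is closed by a direct edge.

Yes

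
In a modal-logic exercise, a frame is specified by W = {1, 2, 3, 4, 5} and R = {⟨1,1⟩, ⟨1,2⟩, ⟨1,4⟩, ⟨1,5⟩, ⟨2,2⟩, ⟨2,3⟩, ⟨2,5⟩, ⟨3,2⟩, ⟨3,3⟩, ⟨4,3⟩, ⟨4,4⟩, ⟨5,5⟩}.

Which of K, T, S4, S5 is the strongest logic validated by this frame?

T

Reflexive (axiom T): yes — every world is R-related to itself.
Transitive (axiom 4): no — 1 R 2 and 2 R 3, but not 1 R 3.
Euclidean (axiom 5): no — 1 R 2 and 1 R 4, but not 2 R 4.
So F validates K, T; S4 would additionally require R to be transitive. The strongest is T.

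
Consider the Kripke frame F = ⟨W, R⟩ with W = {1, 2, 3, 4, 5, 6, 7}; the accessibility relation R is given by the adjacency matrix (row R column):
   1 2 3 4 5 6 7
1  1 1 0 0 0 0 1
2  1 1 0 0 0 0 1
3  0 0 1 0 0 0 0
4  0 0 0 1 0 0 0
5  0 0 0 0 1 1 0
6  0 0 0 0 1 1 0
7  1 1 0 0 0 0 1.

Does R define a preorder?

Reflexive: yes — every world is R-related to itself.
Transitive: yes — every two-step R-path is closed by a direct edge.
So R is a preorder.

Yes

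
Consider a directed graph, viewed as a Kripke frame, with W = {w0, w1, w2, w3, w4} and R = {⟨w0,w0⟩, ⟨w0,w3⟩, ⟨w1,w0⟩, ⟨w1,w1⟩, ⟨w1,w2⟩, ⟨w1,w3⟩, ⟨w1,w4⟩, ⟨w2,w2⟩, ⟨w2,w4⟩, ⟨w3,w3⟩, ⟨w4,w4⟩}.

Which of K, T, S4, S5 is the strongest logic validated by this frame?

Reflexive (axiom T): yes — every world is R-related to itself.
Transitive (axiom 4): yes — every two-step R-path is closed by a direct edge.
Euclidean (axiom 5): no — w1 R w0 and w1 R w2, but not w0 R w2.
So F validates K, T, S4; S5 would additionally require R to be Euclidean. The strongest is S4.

S4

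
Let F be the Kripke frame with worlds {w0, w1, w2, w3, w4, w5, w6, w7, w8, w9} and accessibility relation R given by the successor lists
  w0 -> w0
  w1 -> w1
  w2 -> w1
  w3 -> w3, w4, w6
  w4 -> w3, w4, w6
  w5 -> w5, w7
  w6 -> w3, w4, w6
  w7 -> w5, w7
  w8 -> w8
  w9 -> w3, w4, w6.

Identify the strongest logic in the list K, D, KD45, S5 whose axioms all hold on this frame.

KD45

Serial (axiom D): yes — every world has a successor (e.g. w0 R w0).
Euclidean (axiom 5): yes — any two successors of a common world are R-related.
Transitive (axiom 4): yes — every two-step R-path is closed by a direct edge.
Reflexive (axiom T): no — w2 is not related to itself.
So F validates K, D, KD45; S5 would additionally require R to be reflexive. The strongest is KD45.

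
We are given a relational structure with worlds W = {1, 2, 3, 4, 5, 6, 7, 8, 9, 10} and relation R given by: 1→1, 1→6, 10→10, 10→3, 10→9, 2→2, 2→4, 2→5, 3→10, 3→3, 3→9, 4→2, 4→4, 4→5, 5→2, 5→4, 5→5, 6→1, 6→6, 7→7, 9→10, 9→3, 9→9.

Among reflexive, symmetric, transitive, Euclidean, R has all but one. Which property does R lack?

reflexive

Reflexive: no — 8 is not related to itself.
Symmetric: yes — every pair in R has its reverse in R.
Transitive: yes — every two-step R-path is closed by a direct edge.
Euclidean: yes — any two successors of a common world are R-related.
Only reflexive fails.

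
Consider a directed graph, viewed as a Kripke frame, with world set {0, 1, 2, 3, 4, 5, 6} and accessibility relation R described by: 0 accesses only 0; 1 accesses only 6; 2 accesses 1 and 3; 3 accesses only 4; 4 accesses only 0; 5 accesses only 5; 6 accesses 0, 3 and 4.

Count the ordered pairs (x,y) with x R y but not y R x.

Enumerating: (1,6), (2,1), (2,3), (3,4), (4,0), (6,0), (6,3), (6,4).

8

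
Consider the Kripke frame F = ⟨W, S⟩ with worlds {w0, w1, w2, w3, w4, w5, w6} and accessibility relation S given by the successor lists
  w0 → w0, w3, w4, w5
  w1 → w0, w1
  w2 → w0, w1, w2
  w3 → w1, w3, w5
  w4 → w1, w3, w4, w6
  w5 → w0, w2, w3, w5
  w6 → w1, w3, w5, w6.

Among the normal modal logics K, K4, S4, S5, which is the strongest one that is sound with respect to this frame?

Transitive (axiom 4): no — w0 S w3 and w3 S w1, but not w0 S w1.
Reflexive (axiom T): yes — every world is S-related to itself.
Euclidean (axiom 5): no — w0 S w3 and w0 S w4, but not w3 S w4.
So F validates K; K4 would additionally require S to be transitive. The strongest is K.

K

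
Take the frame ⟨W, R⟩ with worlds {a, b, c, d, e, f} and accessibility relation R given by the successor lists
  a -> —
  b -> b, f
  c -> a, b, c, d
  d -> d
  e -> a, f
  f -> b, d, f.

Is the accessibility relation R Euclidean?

Euclidean: no — c R a and c R b, but not a R b.

No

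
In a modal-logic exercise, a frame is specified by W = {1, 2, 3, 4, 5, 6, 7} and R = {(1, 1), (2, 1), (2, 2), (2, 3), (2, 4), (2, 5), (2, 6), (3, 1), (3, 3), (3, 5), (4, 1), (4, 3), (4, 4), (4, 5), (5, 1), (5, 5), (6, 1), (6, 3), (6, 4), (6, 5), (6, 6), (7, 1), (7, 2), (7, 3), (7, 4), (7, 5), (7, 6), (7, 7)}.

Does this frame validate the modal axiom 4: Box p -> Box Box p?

Axiom 4 corresponds to the accessibility relation being transitive.
Transitive: yes — every two-step R-path is closed by a direct edge.

Yes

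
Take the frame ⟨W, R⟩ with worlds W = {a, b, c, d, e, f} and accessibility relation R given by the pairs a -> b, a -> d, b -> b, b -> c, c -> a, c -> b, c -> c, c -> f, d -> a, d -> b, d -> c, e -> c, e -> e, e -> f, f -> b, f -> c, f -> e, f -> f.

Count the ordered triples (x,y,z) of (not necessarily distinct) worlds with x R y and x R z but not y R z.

16

Enumerating: (a,b,d), (a,d,d), (c,a,a), (c,a,c), (c,a,f), (c,b,a), (c,b,f), (c,f,a), (d,a,a), (d,a,c), (d,b,a), (e,c,e), (f,b,e), (f,b,f), (f,c,e), (f,e,b).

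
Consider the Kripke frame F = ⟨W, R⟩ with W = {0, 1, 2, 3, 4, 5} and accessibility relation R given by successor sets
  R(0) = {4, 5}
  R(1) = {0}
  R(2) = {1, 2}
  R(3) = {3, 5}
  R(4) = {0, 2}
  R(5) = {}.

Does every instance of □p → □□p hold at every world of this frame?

No

The schema 4 characterises exactly the transitive frames.
Transitive: no — 0 R 4 and 4 R 2, but not 0 R 2.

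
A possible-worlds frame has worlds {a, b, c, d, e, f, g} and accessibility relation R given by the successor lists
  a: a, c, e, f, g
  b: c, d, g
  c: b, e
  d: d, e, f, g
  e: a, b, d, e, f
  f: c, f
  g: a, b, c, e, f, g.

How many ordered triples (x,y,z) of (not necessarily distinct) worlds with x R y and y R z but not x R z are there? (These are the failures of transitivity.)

Enumerating: (a,c,b), (a,e,b), (a,e,d), (a,g,b), (b,c,b), (b,c,e), (b,d,e), (b,d,f), (b,g,a), (b,g,b), (b,g,e), (b,g,f), … and 22 more.
Total: 34.

34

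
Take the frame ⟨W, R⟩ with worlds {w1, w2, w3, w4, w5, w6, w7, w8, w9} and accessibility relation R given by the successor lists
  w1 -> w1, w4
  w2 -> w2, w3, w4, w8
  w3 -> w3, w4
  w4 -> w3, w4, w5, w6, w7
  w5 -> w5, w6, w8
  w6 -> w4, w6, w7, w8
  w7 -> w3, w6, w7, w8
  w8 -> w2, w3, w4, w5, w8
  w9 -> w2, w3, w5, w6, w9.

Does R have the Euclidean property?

No

Euclidean: no — w2 R w3 and w2 R w8, but not w3 R w8.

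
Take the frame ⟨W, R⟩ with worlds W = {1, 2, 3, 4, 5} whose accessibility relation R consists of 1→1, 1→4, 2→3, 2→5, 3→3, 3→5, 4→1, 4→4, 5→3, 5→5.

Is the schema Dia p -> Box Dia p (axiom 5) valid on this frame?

The schema 5 characterises exactly the Euclidean frames.
Euclidean: yes — any two successors of a common world are R-related.

Yes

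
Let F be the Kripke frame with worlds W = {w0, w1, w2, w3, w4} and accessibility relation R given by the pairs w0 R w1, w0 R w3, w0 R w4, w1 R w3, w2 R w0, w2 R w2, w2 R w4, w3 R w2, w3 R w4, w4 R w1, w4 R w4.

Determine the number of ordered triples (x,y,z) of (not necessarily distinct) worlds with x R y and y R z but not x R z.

Enumerating: (w0,w3,w2), (w1,w3,w2), (w1,w3,w4), (w2,w0,w1), (w2,w0,w3), (w2,w4,w1), (w3,w2,w0), (w3,w4,w1), (w4,w1,w3).

9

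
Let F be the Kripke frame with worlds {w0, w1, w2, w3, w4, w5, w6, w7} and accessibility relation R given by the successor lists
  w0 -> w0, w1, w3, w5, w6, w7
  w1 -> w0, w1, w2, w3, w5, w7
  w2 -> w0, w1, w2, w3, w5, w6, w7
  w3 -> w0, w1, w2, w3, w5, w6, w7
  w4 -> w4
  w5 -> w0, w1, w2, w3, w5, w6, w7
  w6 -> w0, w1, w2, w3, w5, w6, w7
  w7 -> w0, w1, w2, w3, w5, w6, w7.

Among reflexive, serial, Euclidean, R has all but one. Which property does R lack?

Euclidean

Reflexive: yes — every world is R-related to itself.
Serial: yes — every world has a successor (e.g. w0 R w0).
Euclidean: no — w0 R w1 and w0 R w6, but not w1 R w6.
Only Euclidean fails.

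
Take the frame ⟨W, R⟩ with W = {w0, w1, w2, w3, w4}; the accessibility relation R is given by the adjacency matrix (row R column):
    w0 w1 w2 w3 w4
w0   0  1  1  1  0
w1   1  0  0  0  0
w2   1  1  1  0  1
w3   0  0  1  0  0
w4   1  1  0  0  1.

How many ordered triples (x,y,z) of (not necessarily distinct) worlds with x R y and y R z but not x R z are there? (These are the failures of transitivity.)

12

Enumerating: (w0,w1,w0), (w0,w2,w0), (w0,w2,w4), (w1,w0,w1), (w1,w0,w2), (w1,w0,w3), (w2,w0,w3), (w3,w2,w0), (w3,w2,w1), (w3,w2,w4), (w4,w0,w2), (w4,w0,w3).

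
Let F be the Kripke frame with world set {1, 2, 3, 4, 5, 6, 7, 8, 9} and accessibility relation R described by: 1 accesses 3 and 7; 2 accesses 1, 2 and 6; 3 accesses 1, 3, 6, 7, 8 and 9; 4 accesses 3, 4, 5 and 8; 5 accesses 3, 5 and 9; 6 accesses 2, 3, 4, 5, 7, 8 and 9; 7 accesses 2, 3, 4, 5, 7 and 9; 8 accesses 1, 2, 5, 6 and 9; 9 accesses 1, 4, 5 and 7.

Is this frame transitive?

Transitive: no — 1 R 3 and 3 R 6, but not 1 R 6.

No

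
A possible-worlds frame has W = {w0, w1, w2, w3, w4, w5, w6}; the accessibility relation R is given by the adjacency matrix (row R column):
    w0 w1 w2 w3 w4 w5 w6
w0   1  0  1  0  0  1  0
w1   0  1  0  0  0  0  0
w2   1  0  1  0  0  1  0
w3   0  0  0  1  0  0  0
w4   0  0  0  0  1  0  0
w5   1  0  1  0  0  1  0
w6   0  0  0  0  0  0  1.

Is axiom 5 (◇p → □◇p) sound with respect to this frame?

Yes

The schema 5 characterises exactly the Euclidean frames.
Euclidean: yes — any two successors of a common world are R-related.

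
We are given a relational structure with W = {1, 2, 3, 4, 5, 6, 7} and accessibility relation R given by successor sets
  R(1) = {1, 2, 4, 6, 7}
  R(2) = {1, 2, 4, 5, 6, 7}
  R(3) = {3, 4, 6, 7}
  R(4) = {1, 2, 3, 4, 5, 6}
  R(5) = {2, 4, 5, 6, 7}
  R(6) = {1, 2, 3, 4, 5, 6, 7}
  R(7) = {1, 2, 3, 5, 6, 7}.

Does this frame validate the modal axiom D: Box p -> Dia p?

By correspondence theory, D is valid on a frame iff R is serial.
Serial: yes — every world has a successor (e.g. 1 R 1).

Yes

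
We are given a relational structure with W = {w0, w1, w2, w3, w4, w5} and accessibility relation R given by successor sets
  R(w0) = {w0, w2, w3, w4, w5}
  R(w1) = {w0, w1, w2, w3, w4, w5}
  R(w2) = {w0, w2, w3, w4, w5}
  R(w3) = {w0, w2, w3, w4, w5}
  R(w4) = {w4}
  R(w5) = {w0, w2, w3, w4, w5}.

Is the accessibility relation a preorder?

Yes

Reflexive: yes — every world is R-related to itself.
Transitive: yes — every two-step R-path is closed by a direct edge.
So R is a preorder.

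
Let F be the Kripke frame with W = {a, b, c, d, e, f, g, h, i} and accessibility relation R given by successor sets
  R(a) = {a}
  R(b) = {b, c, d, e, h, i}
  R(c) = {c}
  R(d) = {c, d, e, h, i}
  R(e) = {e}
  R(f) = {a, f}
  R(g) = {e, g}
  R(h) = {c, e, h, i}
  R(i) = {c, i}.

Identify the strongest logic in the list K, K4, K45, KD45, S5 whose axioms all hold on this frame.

K4

Transitive (axiom 4): yes — every two-step R-path is closed by a direct edge.
Euclidean (axiom 5): no — b R c and b R d, but not c R d.
Serial (axiom D): yes — every world has a successor (e.g. a R a).
Reflexive (axiom T): yes — every world is R-related to itself.
So F validates K, K4; K45 would additionally require R to be Euclidean. The strongest is K4.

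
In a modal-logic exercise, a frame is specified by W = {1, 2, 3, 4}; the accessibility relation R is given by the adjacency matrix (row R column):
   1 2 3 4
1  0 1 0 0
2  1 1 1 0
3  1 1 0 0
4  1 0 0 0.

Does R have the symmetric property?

Symmetric: no — 3 R 1 but not 1 R 3.

No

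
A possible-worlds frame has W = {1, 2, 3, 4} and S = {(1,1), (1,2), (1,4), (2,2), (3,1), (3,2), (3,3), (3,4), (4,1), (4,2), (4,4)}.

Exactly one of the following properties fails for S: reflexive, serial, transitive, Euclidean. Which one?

Reflexive: yes — every world is S-related to itself.
Serial: yes — every world has a successor (e.g. 1 S 1).
Transitive: yes — every two-step S-path is closed by a direct edge.
Euclidean: no — 1 S 2 and 1 S 4, but not 2 S 4.
Only Euclidean fails.

Euclidean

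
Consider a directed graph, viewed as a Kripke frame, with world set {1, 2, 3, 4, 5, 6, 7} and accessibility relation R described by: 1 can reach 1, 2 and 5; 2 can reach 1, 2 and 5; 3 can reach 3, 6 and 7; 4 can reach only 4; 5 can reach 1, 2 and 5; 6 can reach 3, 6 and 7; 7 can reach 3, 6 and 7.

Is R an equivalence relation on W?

Yes

Reflexive: yes — every world is R-related to itself.
Symmetric: yes — every pair in R has its reverse in R.
Transitive: yes — every two-step R-path is closed by a direct edge.
So R is an equivalence relation.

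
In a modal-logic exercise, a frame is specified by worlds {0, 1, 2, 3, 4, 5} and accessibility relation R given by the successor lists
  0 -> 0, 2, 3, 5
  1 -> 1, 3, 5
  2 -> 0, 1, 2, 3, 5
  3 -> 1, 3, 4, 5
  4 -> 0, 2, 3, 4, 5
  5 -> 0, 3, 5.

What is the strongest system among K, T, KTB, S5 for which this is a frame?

T

Reflexive (axiom T): yes — every world is R-related to itself.
Symmetric (axiom B): no — 0 R 3 but not 3 R 0.
Euclidean (axiom 5): no — 0 R 3 and 0 R 2, but not 3 R 2.
So F validates K, T; KTB would additionally require R to be symmetric. The strongest is T.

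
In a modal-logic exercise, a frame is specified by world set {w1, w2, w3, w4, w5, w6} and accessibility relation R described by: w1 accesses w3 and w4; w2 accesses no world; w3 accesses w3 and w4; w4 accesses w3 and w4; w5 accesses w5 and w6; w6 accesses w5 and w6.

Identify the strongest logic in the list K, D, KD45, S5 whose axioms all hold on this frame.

Serial (axiom D): no — w2 has no R-successor.
Euclidean (axiom 5): yes — any two successors of a common world are R-related.
Transitive (axiom 4): yes — every two-step R-path is closed by a direct edge.
Reflexive (axiom T): no — w1 is not related to itself.
So F validates K; D would additionally require R to be serial. The strongest is K.

K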